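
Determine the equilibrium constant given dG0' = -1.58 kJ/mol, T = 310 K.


Keq = exp(-dG0 * 1000 / (R * T))
Keq = exp(-(-1.58) * 1000 / (8.314 * 310))
Keq = 1.846

1.846


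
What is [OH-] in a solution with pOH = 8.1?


[OH-] = 10^(-pOH)
[OH-] = 10^(-8.1)
[OH-] = 7.943e-09 M

7.943e-09 M


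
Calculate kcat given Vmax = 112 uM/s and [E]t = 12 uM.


kcat = Vmax / [E]t
kcat = 112 / 12
kcat = 9.3333 s^-1

9.3333 s^-1


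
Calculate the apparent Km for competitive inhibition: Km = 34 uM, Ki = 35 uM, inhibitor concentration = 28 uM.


Km_app = Km * (1 + [I]/Ki)
Km_app = 34 * (1 + 28/35)
Km_app = 61.2 uM

61.2 uM


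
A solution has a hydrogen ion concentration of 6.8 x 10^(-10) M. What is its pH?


pH = -log10([H+])
pH = -log10(6.8 x 10^(-10))
pH = 9.1675

9.1675


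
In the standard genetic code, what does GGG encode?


Standard genetic code lookup.
Codon GGG -> Gly

Gly


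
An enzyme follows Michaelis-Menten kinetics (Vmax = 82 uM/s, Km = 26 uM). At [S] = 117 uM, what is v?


v = Vmax * [S] / (Km + [S])
v = 82 * 117 / (26 + 117)
v = 67.0909 uM/s

67.0909 uM/s


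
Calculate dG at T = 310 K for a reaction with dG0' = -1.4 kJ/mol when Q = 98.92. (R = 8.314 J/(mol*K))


dG = dG0' + RT * ln(Q) / 1000
dG = -1.4 + 8.314 * 310 * ln(98.92) / 1000
dG = 10.4411 kJ/mol

10.4411 kJ/mol


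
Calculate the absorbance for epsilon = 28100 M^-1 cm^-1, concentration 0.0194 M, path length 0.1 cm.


A = epsilon * c * l
A = 28100 * 0.0194 * 0.1
A = 54.514

54.514


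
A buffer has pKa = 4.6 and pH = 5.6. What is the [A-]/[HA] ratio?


[A-]/[HA] = 10^(pH - pKa)
= 10^(5.6 - 4.6)
= 10.0

10.0


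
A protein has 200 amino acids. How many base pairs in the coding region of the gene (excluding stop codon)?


Each amino acid = 1 codon = 3 bp
bp = 200 * 3 = 600 bp

600 bp


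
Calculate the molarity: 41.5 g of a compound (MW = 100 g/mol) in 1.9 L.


C = (mass / MW) / volume
C = (41.5 / 100) / 1.9
C = 0.2184 M

0.2184 M


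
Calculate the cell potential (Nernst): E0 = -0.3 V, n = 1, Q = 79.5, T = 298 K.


E = E0 - (RT/nF) * ln(Q)
E = -0.3 - (8.314 * 298 / (1 * 96485)) * ln(79.5)
E = -0.4124 V

-0.4124 V


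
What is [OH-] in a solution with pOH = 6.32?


[OH-] = 10^(-pOH)
[OH-] = 10^(-6.32)
[OH-] = 4.786e-07 M

4.786e-07 M


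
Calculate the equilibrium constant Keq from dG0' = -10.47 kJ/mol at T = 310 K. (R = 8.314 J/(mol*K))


Keq = exp(-dG0 * 1000 / (R * T))
Keq = exp(-(-10.47) * 1000 / (8.314 * 310))
Keq = 58.1094

58.1094


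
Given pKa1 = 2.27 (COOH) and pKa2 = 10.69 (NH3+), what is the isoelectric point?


pI = (pKa1 + pKa2) / 2
pI = (2.27 + 10.69) / 2
pI = 6.48

6.48


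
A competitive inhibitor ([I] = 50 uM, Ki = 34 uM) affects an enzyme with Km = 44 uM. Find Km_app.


Km_app = Km * (1 + [I]/Ki)
Km_app = 44 * (1 + 50/34)
Km_app = 108.7059 uM

108.7059 uM


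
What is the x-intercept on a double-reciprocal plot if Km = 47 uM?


x-intercept = -1/Km
= -1/47
= -0.0213 1/uM

-0.0213 1/uM


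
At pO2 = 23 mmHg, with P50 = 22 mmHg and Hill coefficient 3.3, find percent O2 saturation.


Y = pO2^n / (P50^n + pO2^n)
Y = 23^3.3 / (22^3.3 + 23^3.3)
Y = 53.66%

53.66%


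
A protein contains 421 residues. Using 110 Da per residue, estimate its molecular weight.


MW = n_residues * 110 Da
MW = 421 * 110
MW = 46310 Da

46310 Da


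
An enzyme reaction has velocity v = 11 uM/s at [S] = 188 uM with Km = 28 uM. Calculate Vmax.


Vmax = v * (Km + [S]) / [S]
Vmax = 11 * (28 + 188) / 188
Vmax = 12.6383 uM/s

12.6383 uM/s


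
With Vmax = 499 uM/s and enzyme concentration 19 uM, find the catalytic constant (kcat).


kcat = Vmax / [E]t
kcat = 499 / 19
kcat = 26.2632 s^-1

26.2632 s^-1


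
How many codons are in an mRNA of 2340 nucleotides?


codons = nucleotides / 3
codons = 2340 / 3 = 780

780


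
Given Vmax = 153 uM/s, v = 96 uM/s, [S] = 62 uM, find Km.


Km = [S] * (Vmax - v) / v
Km = 62 * (153 - 96) / 96
Km = 36.8125 uM

36.8125 uM


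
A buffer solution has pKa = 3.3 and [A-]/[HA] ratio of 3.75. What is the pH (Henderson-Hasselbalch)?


pH = pKa + log10([A-]/[HA])
pH = 3.3 + log10(3.75)
pH = 3.874

3.874


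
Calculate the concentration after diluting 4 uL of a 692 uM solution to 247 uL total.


C2 = C1 * V1 / V2
C2 = 692 * 4 / 247
C2 = 11.2065 uM

11.2065 uM


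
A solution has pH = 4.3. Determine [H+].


[H+] = 10^(-pH)
[H+] = 10^(-4.3)
[H+] = 5.012e-05 M

5.012e-05 M


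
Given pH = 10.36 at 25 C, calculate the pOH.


pOH = 14 - pH
pOH = 14 - 10.36
pOH = 3.64

3.64


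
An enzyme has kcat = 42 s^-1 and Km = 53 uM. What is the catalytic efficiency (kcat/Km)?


Catalytic efficiency = kcat / Km
= 42 / 53
= 0.7925 uM^-1*s^-1

0.7925 uM^-1*s^-1


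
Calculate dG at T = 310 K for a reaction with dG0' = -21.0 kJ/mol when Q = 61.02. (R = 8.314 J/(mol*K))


dG = dG0' + RT * ln(Q) / 1000
dG = -21.0 + 8.314 * 310 * ln(61.02) / 1000
dG = -10.404 kJ/mol

-10.404 kJ/mol


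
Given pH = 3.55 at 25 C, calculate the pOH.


pOH = 14 - pH
pOH = 14 - 3.55
pOH = 10.45

10.45


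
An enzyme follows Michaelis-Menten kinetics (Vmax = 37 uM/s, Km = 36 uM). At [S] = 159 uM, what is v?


v = Vmax * [S] / (Km + [S])
v = 37 * 159 / (36 + 159)
v = 30.1692 uM/s

30.1692 uM/s


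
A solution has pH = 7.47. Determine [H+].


[H+] = 10^(-pH)
[H+] = 10^(-7.47)
[H+] = 3.388e-08 M

3.388e-08 M


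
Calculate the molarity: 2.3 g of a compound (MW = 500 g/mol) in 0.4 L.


C = (mass / MW) / volume
C = (2.3 / 500) / 0.4
C = 0.0115 M

0.0115 M


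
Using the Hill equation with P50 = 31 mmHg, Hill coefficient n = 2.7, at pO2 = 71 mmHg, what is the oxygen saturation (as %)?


Y = pO2^n / (P50^n + pO2^n)
Y = 71^2.7 / (31^2.7 + 71^2.7)
Y = 90.36%

90.36%


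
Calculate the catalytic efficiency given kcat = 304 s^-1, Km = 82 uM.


Catalytic efficiency = kcat / Km
= 304 / 82
= 3.7073 uM^-1*s^-1

3.7073 uM^-1*s^-1


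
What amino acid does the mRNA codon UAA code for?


Standard genetic code lookup.
Codon UAA -> Stop

Stop


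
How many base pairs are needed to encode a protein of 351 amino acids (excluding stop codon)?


Each amino acid = 1 codon = 3 bp
bp = 351 * 3 = 1053 bp

1053 bp


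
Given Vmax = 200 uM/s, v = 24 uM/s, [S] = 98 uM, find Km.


Km = [S] * (Vmax - v) / v
Km = 98 * (200 - 24) / 24
Km = 718.6667 uM

718.6667 uM


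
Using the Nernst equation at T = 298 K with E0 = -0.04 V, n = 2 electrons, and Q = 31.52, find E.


E = E0 - (RT/nF) * ln(Q)
E = -0.04 - (8.314 * 298 / (2 * 96485)) * ln(31.52)
E = -0.0843 V

-0.0843 V


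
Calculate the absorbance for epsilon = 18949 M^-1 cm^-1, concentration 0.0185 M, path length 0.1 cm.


A = epsilon * c * l
A = 18949 * 0.0185 * 0.1
A = 35.0556

35.0556


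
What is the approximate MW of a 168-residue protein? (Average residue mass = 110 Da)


MW = n_residues * 110 Da
MW = 168 * 110
MW = 18480 Da

18480 Da


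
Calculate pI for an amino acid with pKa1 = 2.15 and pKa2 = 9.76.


pI = (pKa1 + pKa2) / 2
pI = (2.15 + 9.76) / 2
pI = 5.955

5.955


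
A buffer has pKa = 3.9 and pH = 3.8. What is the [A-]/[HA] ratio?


[A-]/[HA] = 10^(pH - pKa)
= 10^(3.8 - 3.9)
= 0.7943

0.7943


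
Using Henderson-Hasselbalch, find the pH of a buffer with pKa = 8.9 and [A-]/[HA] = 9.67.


pH = pKa + log10([A-]/[HA])
pH = 8.9 + log10(9.67)
pH = 9.8854

9.8854


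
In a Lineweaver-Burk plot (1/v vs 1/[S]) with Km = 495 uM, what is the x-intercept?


x-intercept = -1/Km
= -1/495
= -0.002 1/uM

-0.002 1/uM


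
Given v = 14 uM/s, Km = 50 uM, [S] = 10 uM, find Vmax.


Vmax = v * (Km + [S]) / [S]
Vmax = 14 * (50 + 10) / 10
Vmax = 84.0 uM/s

84.0 uM/s


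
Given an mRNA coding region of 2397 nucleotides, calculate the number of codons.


codons = nucleotides / 3
codons = 2397 / 3 = 799

799


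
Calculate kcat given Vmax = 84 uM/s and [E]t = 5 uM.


kcat = Vmax / [E]t
kcat = 84 / 5
kcat = 16.8 s^-1

16.8 s^-1


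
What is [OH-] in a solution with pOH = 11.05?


[OH-] = 10^(-pOH)
[OH-] = 10^(-11.05)
[OH-] = 8.913e-12 M

8.913e-12 M


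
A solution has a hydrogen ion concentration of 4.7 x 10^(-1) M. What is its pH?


pH = -log10([H+])
pH = -log10(4.7 x 10^(-1))
pH = 0.3279

0.3279


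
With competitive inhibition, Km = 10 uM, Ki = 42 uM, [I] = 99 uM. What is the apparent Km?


Km_app = Km * (1 + [I]/Ki)
Km_app = 10 * (1 + 99/42)
Km_app = 33.5714 uM

33.5714 uM


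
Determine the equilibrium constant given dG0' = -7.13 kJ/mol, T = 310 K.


Keq = exp(-dG0 * 1000 / (R * T))
Keq = exp(-(-7.13) * 1000 / (8.314 * 310))
Keq = 15.9016

15.9016


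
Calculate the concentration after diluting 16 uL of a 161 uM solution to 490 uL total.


C2 = C1 * V1 / V2
C2 = 161 * 16 / 490
C2 = 5.2571 uM

5.2571 uM


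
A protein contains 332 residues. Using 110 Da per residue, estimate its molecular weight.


MW = n_residues * 110 Da
MW = 332 * 110
MW = 36520 Da

36520 Da


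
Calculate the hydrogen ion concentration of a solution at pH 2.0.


[H+] = 10^(-pH)
[H+] = 10^(-2.0)
[H+] = 0.01 M

0.01 M


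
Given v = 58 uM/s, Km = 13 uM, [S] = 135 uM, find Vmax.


Vmax = v * (Km + [S]) / [S]
Vmax = 58 * (13 + 135) / 135
Vmax = 63.5852 uM/s

63.5852 uM/s


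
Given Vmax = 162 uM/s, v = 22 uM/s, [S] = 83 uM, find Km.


Km = [S] * (Vmax - v) / v
Km = 83 * (162 - 22) / 22
Km = 528.1818 uM

528.1818 uM


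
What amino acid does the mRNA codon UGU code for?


Standard genetic code lookup.
Codon UGU -> Cys

Cys


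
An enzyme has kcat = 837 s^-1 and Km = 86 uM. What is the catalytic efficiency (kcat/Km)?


Catalytic efficiency = kcat / Km
= 837 / 86
= 9.7326 uM^-1*s^-1

9.7326 uM^-1*s^-1


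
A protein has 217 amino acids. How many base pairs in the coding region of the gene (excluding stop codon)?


Each amino acid = 1 codon = 3 bp
bp = 217 * 3 = 651 bp

651 bp


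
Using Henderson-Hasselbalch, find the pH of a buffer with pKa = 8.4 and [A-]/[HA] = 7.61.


pH = pKa + log10([A-]/[HA])
pH = 8.4 + log10(7.61)
pH = 9.2814

9.2814


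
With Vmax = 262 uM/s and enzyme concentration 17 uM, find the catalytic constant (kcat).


kcat = Vmax / [E]t
kcat = 262 / 17
kcat = 15.4118 s^-1

15.4118 s^-1


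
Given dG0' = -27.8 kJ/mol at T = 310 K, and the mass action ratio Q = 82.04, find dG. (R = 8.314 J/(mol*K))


dG = dG0' + RT * ln(Q) / 1000
dG = -27.8 + 8.314 * 310 * ln(82.04) / 1000
dG = -16.4411 kJ/mol

-16.4411 kJ/mol


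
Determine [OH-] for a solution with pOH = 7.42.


[OH-] = 10^(-pOH)
[OH-] = 10^(-7.42)
[OH-] = 3.802e-08 M

3.802e-08 M


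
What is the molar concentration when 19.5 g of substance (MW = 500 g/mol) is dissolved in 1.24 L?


C = (mass / MW) / volume
C = (19.5 / 500) / 1.24
C = 0.0315 M

0.0315 M


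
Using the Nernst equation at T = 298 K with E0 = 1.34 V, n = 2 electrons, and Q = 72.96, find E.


E = E0 - (RT/nF) * ln(Q)
E = 1.34 - (8.314 * 298 / (2 * 96485)) * ln(72.96)
E = 1.2849 V

1.2849 V


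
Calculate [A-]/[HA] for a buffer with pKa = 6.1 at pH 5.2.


[A-]/[HA] = 10^(pH - pKa)
= 10^(5.2 - 6.1)
= 0.1259

0.1259


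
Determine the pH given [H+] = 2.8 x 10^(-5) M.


pH = -log10([H+])
pH = -log10(2.8 x 10^(-5))
pH = 4.5528

4.5528


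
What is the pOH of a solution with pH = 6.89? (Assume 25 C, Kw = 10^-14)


pOH = 14 - pH
pOH = 14 - 6.89
pOH = 7.11

7.11


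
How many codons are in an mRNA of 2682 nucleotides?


codons = nucleotides / 3
codons = 2682 / 3 = 894

894


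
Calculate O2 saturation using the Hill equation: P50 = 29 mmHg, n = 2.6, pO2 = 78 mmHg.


Y = pO2^n / (P50^n + pO2^n)
Y = 78^2.6 / (29^2.6 + 78^2.6)
Y = 92.91%

92.91%


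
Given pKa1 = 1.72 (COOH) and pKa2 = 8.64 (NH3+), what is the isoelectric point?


pI = (pKa1 + pKa2) / 2
pI = (1.72 + 8.64) / 2
pI = 5.18

5.18


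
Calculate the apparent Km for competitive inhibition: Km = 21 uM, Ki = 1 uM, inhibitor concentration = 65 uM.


Km_app = Km * (1 + [I]/Ki)
Km_app = 21 * (1 + 65/1)
Km_app = 1386.0 uM

1386.0 uM


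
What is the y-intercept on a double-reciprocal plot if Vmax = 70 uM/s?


y-intercept = 1/Vmax
= 1/70
= 0.0143 s/uM

0.0143 s/uM


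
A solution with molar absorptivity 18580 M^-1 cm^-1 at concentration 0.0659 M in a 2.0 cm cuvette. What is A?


A = epsilon * c * l
A = 18580 * 0.0659 * 2.0
A = 2448.844

2448.844


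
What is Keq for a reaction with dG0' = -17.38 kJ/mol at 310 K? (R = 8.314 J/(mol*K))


Keq = exp(-dG0 * 1000 / (R * T))
Keq = exp(-(-17.38) * 1000 / (8.314 * 310))
Keq = 848.4292

848.4292


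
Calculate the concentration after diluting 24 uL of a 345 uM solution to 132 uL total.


C2 = C1 * V1 / V2
C2 = 345 * 24 / 132
C2 = 62.7273 uM

62.7273 uM


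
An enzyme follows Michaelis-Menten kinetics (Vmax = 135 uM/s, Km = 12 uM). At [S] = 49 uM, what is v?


v = Vmax * [S] / (Km + [S])
v = 135 * 49 / (12 + 49)
v = 108.4426 uM/s

108.4426 uM/s


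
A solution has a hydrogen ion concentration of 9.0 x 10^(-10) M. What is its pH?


pH = -log10([H+])
pH = -log10(9.0 x 10^(-10))
pH = 9.0458

9.0458


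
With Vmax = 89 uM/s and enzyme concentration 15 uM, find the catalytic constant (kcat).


kcat = Vmax / [E]t
kcat = 89 / 15
kcat = 5.9333 s^-1

5.9333 s^-1


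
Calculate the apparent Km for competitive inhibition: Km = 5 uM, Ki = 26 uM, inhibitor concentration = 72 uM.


Km_app = Km * (1 + [I]/Ki)
Km_app = 5 * (1 + 72/26)
Km_app = 18.8462 uM

18.8462 uM


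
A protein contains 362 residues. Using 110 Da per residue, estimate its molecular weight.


MW = n_residues * 110 Da
MW = 362 * 110
MW = 39820 Da

39820 Da


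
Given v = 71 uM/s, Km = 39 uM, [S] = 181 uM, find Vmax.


Vmax = v * (Km + [S]) / [S]
Vmax = 71 * (39 + 181) / 181
Vmax = 86.2983 uM/s

86.2983 uM/s


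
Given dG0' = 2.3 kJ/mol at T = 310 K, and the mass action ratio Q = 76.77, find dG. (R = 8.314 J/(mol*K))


dG = dG0' + RT * ln(Q) / 1000
dG = 2.3 + 8.314 * 310 * ln(76.77) / 1000
dG = 13.4878 kJ/mol

13.4878 kJ/mol


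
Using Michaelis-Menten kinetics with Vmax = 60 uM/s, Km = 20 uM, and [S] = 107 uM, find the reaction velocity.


v = Vmax * [S] / (Km + [S])
v = 60 * 107 / (20 + 107)
v = 50.5512 uM/s

50.5512 uM/s


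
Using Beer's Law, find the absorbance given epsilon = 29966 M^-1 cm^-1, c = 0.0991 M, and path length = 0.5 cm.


A = epsilon * c * l
A = 29966 * 0.0991 * 0.5
A = 1484.8153

1484.8153


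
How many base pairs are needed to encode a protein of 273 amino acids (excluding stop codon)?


Each amino acid = 1 codon = 3 bp
bp = 273 * 3 = 819 bp

819 bp


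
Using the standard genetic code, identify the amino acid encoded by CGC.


Standard genetic code lookup.
Codon CGC -> Arg

Arg


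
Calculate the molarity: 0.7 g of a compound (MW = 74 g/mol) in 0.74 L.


C = (mass / MW) / volume
C = (0.7 / 74) / 0.74
C = 0.0128 M

0.0128 M


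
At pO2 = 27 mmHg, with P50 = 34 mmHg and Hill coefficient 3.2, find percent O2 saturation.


Y = pO2^n / (P50^n + pO2^n)
Y = 27^3.2 / (34^3.2 + 27^3.2)
Y = 32.35%

32.35%


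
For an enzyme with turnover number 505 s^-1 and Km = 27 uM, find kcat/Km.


Catalytic efficiency = kcat / Km
= 505 / 27
= 18.7037 uM^-1*s^-1

18.7037 uM^-1*s^-1


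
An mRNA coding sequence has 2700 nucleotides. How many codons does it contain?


codons = nucleotides / 3
codons = 2700 / 3 = 900

900


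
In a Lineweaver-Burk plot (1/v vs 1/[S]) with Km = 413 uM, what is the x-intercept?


x-intercept = -1/Km
= -1/413
= -0.0024 1/uM

-0.0024 1/uM


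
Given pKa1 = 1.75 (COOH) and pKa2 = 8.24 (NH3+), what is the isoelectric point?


pI = (pKa1 + pKa2) / 2
pI = (1.75 + 8.24) / 2
pI = 4.995

4.995


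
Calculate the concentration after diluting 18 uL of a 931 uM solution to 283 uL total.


C2 = C1 * V1 / V2
C2 = 931 * 18 / 283
C2 = 59.2155 uM

59.2155 uM


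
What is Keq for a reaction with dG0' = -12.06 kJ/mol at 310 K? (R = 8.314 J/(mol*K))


Keq = exp(-dG0 * 1000 / (R * T))
Keq = exp(-(-12.06) * 1000 / (8.314 * 310))
Keq = 107.6885

107.6885


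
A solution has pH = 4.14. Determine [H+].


[H+] = 10^(-pH)
[H+] = 10^(-4.14)
[H+] = 7.244e-05 M

7.244e-05 M


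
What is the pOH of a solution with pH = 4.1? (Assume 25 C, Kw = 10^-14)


pOH = 14 - pH
pOH = 14 - 4.1
pOH = 9.9

9.9


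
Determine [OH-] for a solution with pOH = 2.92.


[OH-] = 10^(-pOH)
[OH-] = 10^(-2.92)
[OH-] = 0.0012 M

0.0012 M


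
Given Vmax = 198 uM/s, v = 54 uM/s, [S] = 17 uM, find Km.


Km = [S] * (Vmax - v) / v
Km = 17 * (198 - 54) / 54
Km = 45.3333 uM

45.3333 uM


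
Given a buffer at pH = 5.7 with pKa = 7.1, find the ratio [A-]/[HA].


[A-]/[HA] = 10^(pH - pKa)
= 10^(5.7 - 7.1)
= 0.0398

0.0398


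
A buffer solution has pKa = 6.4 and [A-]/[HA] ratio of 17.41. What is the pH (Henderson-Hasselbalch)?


pH = pKa + log10([A-]/[HA])
pH = 6.4 + log10(17.41)
pH = 7.6408

7.6408


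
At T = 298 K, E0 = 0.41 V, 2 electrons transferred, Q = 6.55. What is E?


E = E0 - (RT/nF) * ln(Q)
E = 0.41 - (8.314 * 298 / (2 * 96485)) * ln(6.55)
E = 0.3859 V

0.3859 V


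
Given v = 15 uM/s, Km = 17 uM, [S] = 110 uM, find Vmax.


Vmax = v * (Km + [S]) / [S]
Vmax = 15 * (17 + 110) / 110
Vmax = 17.3182 uM/s

17.3182 uM/s


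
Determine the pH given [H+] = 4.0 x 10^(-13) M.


pH = -log10([H+])
pH = -log10(4.0 x 10^(-13))
pH = 12.3979

12.3979


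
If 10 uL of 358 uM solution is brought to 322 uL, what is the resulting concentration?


C2 = C1 * V1 / V2
C2 = 358 * 10 / 322
C2 = 11.118 uM

11.118 uM


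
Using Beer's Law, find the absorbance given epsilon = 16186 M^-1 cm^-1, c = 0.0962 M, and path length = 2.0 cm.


A = epsilon * c * l
A = 16186 * 0.0962 * 2.0
A = 3114.1864

3114.1864


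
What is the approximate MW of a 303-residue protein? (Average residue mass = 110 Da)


MW = n_residues * 110 Da
MW = 303 * 110
MW = 33330 Da

33330 Da


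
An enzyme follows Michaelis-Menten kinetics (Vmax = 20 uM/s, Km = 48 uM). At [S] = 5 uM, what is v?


v = Vmax * [S] / (Km + [S])
v = 20 * 5 / (48 + 5)
v = 1.8868 uM/s

1.8868 uM/s


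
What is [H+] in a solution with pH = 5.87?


[H+] = 10^(-pH)
[H+] = 10^(-5.87)
[H+] = 1.349e-06 M

1.349e-06 M


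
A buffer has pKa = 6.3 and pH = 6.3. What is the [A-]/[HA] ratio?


[A-]/[HA] = 10^(pH - pKa)
= 10^(6.3 - 6.3)
= 1.0

1.0


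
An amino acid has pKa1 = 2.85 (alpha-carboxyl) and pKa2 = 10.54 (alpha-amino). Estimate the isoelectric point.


pI = (pKa1 + pKa2) / 2
pI = (2.85 + 10.54) / 2
pI = 6.695

6.695


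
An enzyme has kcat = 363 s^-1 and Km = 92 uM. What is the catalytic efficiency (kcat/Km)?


Catalytic efficiency = kcat / Km
= 363 / 92
= 3.9457 uM^-1*s^-1

3.9457 uM^-1*s^-1


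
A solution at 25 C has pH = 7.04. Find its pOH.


pOH = 14 - pH
pOH = 14 - 7.04
pOH = 6.96

6.96


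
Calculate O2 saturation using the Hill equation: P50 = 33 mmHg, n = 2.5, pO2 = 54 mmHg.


Y = pO2^n / (P50^n + pO2^n)
Y = 54^2.5 / (33^2.5 + 54^2.5)
Y = 77.4%

77.4%


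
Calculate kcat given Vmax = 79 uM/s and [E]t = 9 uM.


kcat = Vmax / [E]t
kcat = 79 / 9
kcat = 8.7778 s^-1

8.7778 s^-1


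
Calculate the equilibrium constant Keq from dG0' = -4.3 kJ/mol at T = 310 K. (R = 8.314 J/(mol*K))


Keq = exp(-dG0 * 1000 / (R * T))
Keq = exp(-(-4.3) * 1000 / (8.314 * 310))
Keq = 5.3036

5.3036


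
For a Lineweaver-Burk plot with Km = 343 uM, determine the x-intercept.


x-intercept = -1/Km
= -1/343
= -0.0029 1/uM

-0.0029 1/uM


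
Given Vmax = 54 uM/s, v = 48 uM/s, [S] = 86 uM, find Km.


Km = [S] * (Vmax - v) / v
Km = 86 * (54 - 48) / 48
Km = 10.75 uM

10.75 uM


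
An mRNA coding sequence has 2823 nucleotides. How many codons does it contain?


codons = nucleotides / 3
codons = 2823 / 3 = 941

941


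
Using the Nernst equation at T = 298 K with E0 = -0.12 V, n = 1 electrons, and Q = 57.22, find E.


E = E0 - (RT/nF) * ln(Q)
E = -0.12 - (8.314 * 298 / (1 * 96485)) * ln(57.22)
E = -0.2239 V

-0.2239 V


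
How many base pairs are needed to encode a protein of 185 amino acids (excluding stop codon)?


Each amino acid = 1 codon = 3 bp
bp = 185 * 3 = 555 bp

555 bp


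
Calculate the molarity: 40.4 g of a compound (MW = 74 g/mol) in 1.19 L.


C = (mass / MW) / volume
C = (40.4 / 74) / 1.19
C = 0.4588 M

0.4588 M


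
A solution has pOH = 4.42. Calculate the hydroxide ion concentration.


[OH-] = 10^(-pOH)
[OH-] = 10^(-4.42)
[OH-] = 3.802e-05 M

3.802e-05 M


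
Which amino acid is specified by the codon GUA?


Standard genetic code lookup.
Codon GUA -> Val

Val


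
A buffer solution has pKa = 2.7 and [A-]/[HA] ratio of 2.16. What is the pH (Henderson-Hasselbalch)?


pH = pKa + log10([A-]/[HA])
pH = 2.7 + log10(2.16)
pH = 3.0345

3.0345


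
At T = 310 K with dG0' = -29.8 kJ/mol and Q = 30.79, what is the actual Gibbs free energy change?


dG = dG0' + RT * ln(Q) / 1000
dG = -29.8 + 8.314 * 310 * ln(30.79) / 1000
dG = -20.967 kJ/mol

-20.967 kJ/mol


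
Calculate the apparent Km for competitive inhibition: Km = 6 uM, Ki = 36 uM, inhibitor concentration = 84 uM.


Km_app = Km * (1 + [I]/Ki)
Km_app = 6 * (1 + 84/36)
Km_app = 20.0 uM

20.0 uM


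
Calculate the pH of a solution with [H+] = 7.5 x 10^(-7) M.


pH = -log10([H+])
pH = -log10(7.5 x 10^(-7))
pH = 6.1249

6.1249


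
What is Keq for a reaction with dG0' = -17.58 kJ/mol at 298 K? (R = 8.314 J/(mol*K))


Keq = exp(-dG0 * 1000 / (R * T))
Keq = exp(-(-17.58) * 1000 / (8.314 * 298))
Keq = 1206.7144

1206.7144


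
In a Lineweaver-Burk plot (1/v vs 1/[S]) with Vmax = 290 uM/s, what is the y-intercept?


y-intercept = 1/Vmax
= 1/290
= 0.0034 s/uM

0.0034 s/uM


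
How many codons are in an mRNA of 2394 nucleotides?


codons = nucleotides / 3
codons = 2394 / 3 = 798

798


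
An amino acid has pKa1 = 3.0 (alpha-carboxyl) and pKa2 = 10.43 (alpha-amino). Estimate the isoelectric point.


pI = (pKa1 + pKa2) / 2
pI = (3.0 + 10.43) / 2
pI = 6.715

6.715


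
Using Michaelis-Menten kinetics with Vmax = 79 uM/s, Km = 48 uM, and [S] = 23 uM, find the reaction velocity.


v = Vmax * [S] / (Km + [S])
v = 79 * 23 / (48 + 23)
v = 25.5915 uM/s

25.5915 uM/s


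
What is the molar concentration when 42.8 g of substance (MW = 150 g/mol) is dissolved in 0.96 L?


C = (mass / MW) / volume
C = (42.8 / 150) / 0.96
C = 0.2972 M

0.2972 M


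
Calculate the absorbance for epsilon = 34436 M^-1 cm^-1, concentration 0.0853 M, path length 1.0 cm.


A = epsilon * c * l
A = 34436 * 0.0853 * 1.0
A = 2937.3908

2937.3908


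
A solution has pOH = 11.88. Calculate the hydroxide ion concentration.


[OH-] = 10^(-pOH)
[OH-] = 10^(-11.88)
[OH-] = 1.318e-12 M

1.318e-12 M


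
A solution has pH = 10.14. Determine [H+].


[H+] = 10^(-pH)
[H+] = 10^(-10.14)
[H+] = 7.244e-11 M

7.244e-11 M


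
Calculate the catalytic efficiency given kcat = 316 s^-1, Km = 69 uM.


Catalytic efficiency = kcat / Km
= 316 / 69
= 4.5797 uM^-1*s^-1

4.5797 uM^-1*s^-1


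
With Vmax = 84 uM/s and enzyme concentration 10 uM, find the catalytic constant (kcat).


kcat = Vmax / [E]t
kcat = 84 / 10
kcat = 8.4 s^-1

8.4 s^-1


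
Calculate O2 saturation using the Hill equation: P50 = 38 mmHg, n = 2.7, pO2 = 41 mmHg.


Y = pO2^n / (P50^n + pO2^n)
Y = 41^2.7 / (38^2.7 + 41^2.7)
Y = 55.11%

55.11%


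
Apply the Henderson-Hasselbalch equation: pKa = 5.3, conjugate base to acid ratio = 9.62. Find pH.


pH = pKa + log10([A-]/[HA])
pH = 5.3 + log10(9.62)
pH = 6.2832

6.2832


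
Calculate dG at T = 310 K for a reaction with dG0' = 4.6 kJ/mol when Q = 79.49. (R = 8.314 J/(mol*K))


dG = dG0' + RT * ln(Q) / 1000
dG = 4.6 + 8.314 * 310 * ln(79.49) / 1000
dG = 15.8775 kJ/mol

15.8775 kJ/mol


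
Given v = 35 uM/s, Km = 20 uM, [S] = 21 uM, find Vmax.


Vmax = v * (Km + [S]) / [S]
Vmax = 35 * (20 + 21) / 21
Vmax = 68.3333 uM/s

68.3333 uM/s


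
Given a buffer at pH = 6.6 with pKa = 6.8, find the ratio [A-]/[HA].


[A-]/[HA] = 10^(pH - pKa)
= 10^(6.6 - 6.8)
= 0.631

0.631


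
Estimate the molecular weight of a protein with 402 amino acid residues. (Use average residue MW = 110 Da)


MW = n_residues * 110 Da
MW = 402 * 110
MW = 44220 Da

44220 Da


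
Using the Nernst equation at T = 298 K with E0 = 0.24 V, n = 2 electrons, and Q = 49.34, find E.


E = E0 - (RT/nF) * ln(Q)
E = 0.24 - (8.314 * 298 / (2 * 96485)) * ln(49.34)
E = 0.1899 V

0.1899 V


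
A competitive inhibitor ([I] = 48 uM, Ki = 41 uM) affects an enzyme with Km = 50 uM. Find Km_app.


Km_app = Km * (1 + [I]/Ki)
Km_app = 50 * (1 + 48/41)
Km_app = 108.5366 uM

108.5366 uM


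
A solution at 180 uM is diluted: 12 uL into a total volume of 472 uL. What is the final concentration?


C2 = C1 * V1 / V2
C2 = 180 * 12 / 472
C2 = 4.5763 uM

4.5763 uM


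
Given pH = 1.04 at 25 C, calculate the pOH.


pOH = 14 - pH
pOH = 14 - 1.04
pOH = 12.96

12.96


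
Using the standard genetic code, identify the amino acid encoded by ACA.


Standard genetic code lookup.
Codon ACA -> Thr

Thr


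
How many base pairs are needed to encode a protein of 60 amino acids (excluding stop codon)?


Each amino acid = 1 codon = 3 bp
bp = 60 * 3 = 180 bp

180 bp


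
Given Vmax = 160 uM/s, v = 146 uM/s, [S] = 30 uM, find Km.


Km = [S] * (Vmax - v) / v
Km = 30 * (160 - 146) / 146
Km = 2.8767 uM

2.8767 uM


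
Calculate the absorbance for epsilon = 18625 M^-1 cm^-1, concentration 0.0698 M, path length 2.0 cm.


A = epsilon * c * l
A = 18625 * 0.0698 * 2.0
A = 2600.05

2600.05


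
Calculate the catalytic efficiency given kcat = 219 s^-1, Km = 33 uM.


Catalytic efficiency = kcat / Km
= 219 / 33
= 6.6364 uM^-1*s^-1

6.6364 uM^-1*s^-1


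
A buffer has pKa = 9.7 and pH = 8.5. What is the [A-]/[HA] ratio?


[A-]/[HA] = 10^(pH - pKa)
= 10^(8.5 - 9.7)
= 0.0631

0.0631


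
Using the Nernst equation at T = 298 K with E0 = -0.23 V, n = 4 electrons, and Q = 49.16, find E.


E = E0 - (RT/nF) * ln(Q)
E = -0.23 - (8.314 * 298 / (4 * 96485)) * ln(49.16)
E = -0.255 V

-0.255 V


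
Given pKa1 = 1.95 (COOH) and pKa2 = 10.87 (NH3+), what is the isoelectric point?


pI = (pKa1 + pKa2) / 2
pI = (1.95 + 10.87) / 2
pI = 6.41

6.41


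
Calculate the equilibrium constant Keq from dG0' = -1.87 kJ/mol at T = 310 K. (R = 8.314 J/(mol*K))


Keq = exp(-dG0 * 1000 / (R * T))
Keq = exp(-(-1.87) * 1000 / (8.314 * 310))
Keq = 2.0659

2.0659


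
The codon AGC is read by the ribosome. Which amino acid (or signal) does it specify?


Standard genetic code lookup.
Codon AGC -> Ser

Ser


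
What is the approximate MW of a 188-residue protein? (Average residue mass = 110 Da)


MW = n_residues * 110 Da
MW = 188 * 110
MW = 20680 Da

20680 Da


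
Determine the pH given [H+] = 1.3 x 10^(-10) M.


pH = -log10([H+])
pH = -log10(1.3 x 10^(-10))
pH = 9.8861

9.8861


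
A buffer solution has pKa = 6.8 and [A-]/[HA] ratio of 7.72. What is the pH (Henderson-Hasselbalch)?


pH = pKa + log10([A-]/[HA])
pH = 6.8 + log10(7.72)
pH = 7.6876

7.6876


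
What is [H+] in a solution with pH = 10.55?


[H+] = 10^(-pH)
[H+] = 10^(-10.55)
[H+] = 2.818e-11 M

2.818e-11 M


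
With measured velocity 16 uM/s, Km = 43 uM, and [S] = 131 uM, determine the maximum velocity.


Vmax = v * (Km + [S]) / [S]
Vmax = 16 * (43 + 131) / 131
Vmax = 21.2519 uM/s

21.2519 uM/s


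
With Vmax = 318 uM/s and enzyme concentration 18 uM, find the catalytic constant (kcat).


kcat = Vmax / [E]t
kcat = 318 / 18
kcat = 17.6667 s^-1

17.6667 s^-1


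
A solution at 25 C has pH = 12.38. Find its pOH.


pOH = 14 - pH
pOH = 14 - 12.38
pOH = 1.62

1.62


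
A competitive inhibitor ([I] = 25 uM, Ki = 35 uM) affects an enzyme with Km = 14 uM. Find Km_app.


Km_app = Km * (1 + [I]/Ki)
Km_app = 14 * (1 + 25/35)
Km_app = 24.0 uM

24.0 uM


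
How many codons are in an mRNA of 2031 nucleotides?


codons = nucleotides / 3
codons = 2031 / 3 = 677

677


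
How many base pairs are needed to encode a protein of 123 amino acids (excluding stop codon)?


Each amino acid = 1 codon = 3 bp
bp = 123 * 3 = 369 bp

369 bp


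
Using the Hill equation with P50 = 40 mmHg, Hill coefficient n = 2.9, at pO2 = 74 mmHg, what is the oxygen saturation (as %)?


Y = pO2^n / (P50^n + pO2^n)
Y = 74^2.9 / (40^2.9 + 74^2.9)
Y = 85.62%

85.62%


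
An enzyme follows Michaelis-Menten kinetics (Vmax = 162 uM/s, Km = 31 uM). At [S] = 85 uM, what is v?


v = Vmax * [S] / (Km + [S])
v = 162 * 85 / (31 + 85)
v = 118.7069 uM/s

118.7069 uM/s


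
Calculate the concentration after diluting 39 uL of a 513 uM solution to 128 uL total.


C2 = C1 * V1 / V2
C2 = 513 * 39 / 128
C2 = 156.3047 uM

156.3047 uM


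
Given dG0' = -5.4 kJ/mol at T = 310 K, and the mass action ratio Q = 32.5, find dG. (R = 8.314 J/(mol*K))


dG = dG0' + RT * ln(Q) / 1000
dG = -5.4 + 8.314 * 310 * ln(32.5) / 1000
dG = 3.5723 kJ/mol

3.5723 kJ/mol


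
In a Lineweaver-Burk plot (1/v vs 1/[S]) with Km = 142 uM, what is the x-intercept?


x-intercept = -1/Km
= -1/142
= -0.007 1/uM

-0.007 1/uM


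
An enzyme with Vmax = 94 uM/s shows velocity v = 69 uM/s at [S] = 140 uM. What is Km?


Km = [S] * (Vmax - v) / v
Km = 140 * (94 - 69) / 69
Km = 50.7246 uM

50.7246 uM


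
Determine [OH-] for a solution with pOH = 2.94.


[OH-] = 10^(-pOH)
[OH-] = 10^(-2.94)
[OH-] = 0.0011 M

0.0011 M


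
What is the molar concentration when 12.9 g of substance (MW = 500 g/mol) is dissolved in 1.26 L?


C = (mass / MW) / volume
C = (12.9 / 500) / 1.26
C = 0.0205 M

0.0205 M


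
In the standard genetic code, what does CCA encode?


Standard genetic code lookup.
Codon CCA -> Pro

Pro


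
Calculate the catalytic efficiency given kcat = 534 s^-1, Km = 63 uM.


Catalytic efficiency = kcat / Km
= 534 / 63
= 8.4762 uM^-1*s^-1

8.4762 uM^-1*s^-1


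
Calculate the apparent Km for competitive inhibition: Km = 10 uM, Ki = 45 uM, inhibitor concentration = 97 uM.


Km_app = Km * (1 + [I]/Ki)
Km_app = 10 * (1 + 97/45)
Km_app = 31.5556 uM

31.5556 uM


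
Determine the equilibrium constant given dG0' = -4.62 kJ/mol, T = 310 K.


Keq = exp(-dG0 * 1000 / (R * T))
Keq = exp(-(-4.62) * 1000 / (8.314 * 310))
Keq = 6.0047

6.0047


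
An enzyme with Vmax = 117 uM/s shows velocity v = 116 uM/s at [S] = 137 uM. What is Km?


Km = [S] * (Vmax - v) / v
Km = 137 * (117 - 116) / 116
Km = 1.181 uM

1.181 uM


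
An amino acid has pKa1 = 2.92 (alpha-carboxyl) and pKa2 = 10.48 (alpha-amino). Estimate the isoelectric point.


pI = (pKa1 + pKa2) / 2
pI = (2.92 + 10.48) / 2
pI = 6.7

6.7


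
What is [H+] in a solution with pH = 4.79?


[H+] = 10^(-pH)
[H+] = 10^(-4.79)
[H+] = 1.622e-05 M

1.622e-05 M


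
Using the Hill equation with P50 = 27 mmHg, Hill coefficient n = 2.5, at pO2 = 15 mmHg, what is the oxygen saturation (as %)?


Y = pO2^n / (P50^n + pO2^n)
Y = 15^2.5 / (27^2.5 + 15^2.5)
Y = 18.7%

18.7%


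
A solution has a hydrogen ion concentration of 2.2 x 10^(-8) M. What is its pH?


pH = -log10([H+])
pH = -log10(2.2 x 10^(-8))
pH = 7.6576

7.6576


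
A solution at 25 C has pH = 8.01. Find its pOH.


pOH = 14 - pH
pOH = 14 - 8.01
pOH = 5.99

5.99


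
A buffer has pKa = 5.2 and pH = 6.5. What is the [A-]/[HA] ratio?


[A-]/[HA] = 10^(pH - pKa)
= 10^(6.5 - 5.2)
= 19.9526

19.9526


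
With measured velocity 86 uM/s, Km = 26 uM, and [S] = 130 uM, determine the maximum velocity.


Vmax = v * (Km + [S]) / [S]
Vmax = 86 * (26 + 130) / 130
Vmax = 103.2 uM/s

103.2 uM/s


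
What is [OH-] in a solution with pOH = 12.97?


[OH-] = 10^(-pOH)
[OH-] = 10^(-12.97)
[OH-] = 1.072e-13 M

1.072e-13 M


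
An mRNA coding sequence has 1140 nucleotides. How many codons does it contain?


codons = nucleotides / 3
codons = 1140 / 3 = 380

380


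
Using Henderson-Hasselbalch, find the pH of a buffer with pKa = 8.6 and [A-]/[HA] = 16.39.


pH = pKa + log10([A-]/[HA])
pH = 8.6 + log10(16.39)
pH = 9.8146

9.8146


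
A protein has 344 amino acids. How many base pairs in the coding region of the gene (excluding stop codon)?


Each amino acid = 1 codon = 3 bp
bp = 344 * 3 = 1032 bp

1032 bp


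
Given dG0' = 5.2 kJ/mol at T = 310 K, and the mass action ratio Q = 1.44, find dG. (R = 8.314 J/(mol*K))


dG = dG0' + RT * ln(Q) / 1000
dG = 5.2 + 8.314 * 310 * ln(1.44) / 1000
dG = 6.1398 kJ/mol

6.1398 kJ/mol


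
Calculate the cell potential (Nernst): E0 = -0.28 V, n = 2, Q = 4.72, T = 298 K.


E = E0 - (RT/nF) * ln(Q)
E = -0.28 - (8.314 * 298 / (2 * 96485)) * ln(4.72)
E = -0.2999 V

-0.2999 V


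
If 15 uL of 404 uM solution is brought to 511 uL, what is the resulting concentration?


C2 = C1 * V1 / V2
C2 = 404 * 15 / 511
C2 = 11.8591 uM

11.8591 uM


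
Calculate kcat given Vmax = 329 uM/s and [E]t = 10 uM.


kcat = Vmax / [E]t
kcat = 329 / 10
kcat = 32.9 s^-1

32.9 s^-1


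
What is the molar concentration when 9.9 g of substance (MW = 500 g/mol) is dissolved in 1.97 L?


C = (mass / MW) / volume
C = (9.9 / 500) / 1.97
C = 0.0101 M

0.0101 M


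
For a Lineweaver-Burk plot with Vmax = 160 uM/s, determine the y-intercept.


y-intercept = 1/Vmax
= 1/160
= 0.0063 s/uM

0.0063 s/uM


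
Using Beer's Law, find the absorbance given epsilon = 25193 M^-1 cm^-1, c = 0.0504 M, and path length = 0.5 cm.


A = epsilon * c * l
A = 25193 * 0.0504 * 0.5
A = 634.8636

634.8636


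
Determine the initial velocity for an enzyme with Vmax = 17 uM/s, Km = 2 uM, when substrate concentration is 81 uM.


v = Vmax * [S] / (Km + [S])
v = 17 * 81 / (2 + 81)
v = 16.5904 uM/s

16.5904 uM/s


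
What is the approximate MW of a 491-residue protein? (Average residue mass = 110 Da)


MW = n_residues * 110 Da
MW = 491 * 110
MW = 54010 Da

54010 Da


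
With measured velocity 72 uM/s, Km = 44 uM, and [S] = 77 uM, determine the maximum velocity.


Vmax = v * (Km + [S]) / [S]
Vmax = 72 * (44 + 77) / 77
Vmax = 113.1429 uM/s

113.1429 uM/s


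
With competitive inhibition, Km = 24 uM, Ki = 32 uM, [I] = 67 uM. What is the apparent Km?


Km_app = Km * (1 + [I]/Ki)
Km_app = 24 * (1 + 67/32)
Km_app = 74.25 uM

74.25 uM


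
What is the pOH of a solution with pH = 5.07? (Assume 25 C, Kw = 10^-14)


pOH = 14 - pH
pOH = 14 - 5.07
pOH = 8.93

8.93


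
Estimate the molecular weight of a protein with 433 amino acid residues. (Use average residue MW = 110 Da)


MW = n_residues * 110 Da
MW = 433 * 110
MW = 47630 Da

47630 Da


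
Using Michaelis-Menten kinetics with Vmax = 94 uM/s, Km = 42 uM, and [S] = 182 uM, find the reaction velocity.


v = Vmax * [S] / (Km + [S])
v = 94 * 182 / (42 + 182)
v = 76.375 uM/s

76.375 uM/s


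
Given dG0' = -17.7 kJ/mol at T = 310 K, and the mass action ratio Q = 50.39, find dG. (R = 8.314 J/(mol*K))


dG = dG0' + RT * ln(Q) / 1000
dG = -17.7 + 8.314 * 310 * ln(50.39) / 1000
dG = -7.5974 kJ/mol

-7.5974 kJ/mol


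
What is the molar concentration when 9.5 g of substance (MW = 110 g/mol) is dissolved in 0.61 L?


C = (mass / MW) / volume
C = (9.5 / 110) / 0.61
C = 0.1416 M

0.1416 M


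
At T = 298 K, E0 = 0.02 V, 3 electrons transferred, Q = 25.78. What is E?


E = E0 - (RT/nF) * ln(Q)
E = 0.02 - (8.314 * 298 / (3 * 96485)) * ln(25.78)
E = -0.0078 V

-0.0078 V


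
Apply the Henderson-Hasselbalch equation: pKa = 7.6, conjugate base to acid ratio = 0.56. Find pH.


pH = pKa + log10([A-]/[HA])
pH = 7.6 + log10(0.56)
pH = 7.3482

7.3482


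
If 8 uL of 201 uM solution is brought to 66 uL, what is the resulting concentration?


C2 = C1 * V1 / V2
C2 = 201 * 8 / 66
C2 = 24.3636 uM

24.3636 uM


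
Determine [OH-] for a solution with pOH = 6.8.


[OH-] = 10^(-pOH)
[OH-] = 10^(-6.8)
[OH-] = 1.585e-07 M

1.585e-07 M


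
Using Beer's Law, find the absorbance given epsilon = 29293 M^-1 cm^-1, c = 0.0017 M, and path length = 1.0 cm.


A = epsilon * c * l
A = 29293 * 0.0017 * 1.0
A = 49.7981

49.7981


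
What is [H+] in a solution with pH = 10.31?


[H+] = 10^(-pH)
[H+] = 10^(-10.31)
[H+] = 4.898e-11 M

4.898e-11 M


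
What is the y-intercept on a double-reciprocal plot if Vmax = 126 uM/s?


y-intercept = 1/Vmax
= 1/126
= 0.0079 s/uM

0.0079 s/uM


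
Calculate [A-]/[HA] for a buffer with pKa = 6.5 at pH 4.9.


[A-]/[HA] = 10^(pH - pKa)
= 10^(4.9 - 6.5)
= 0.0251

0.0251


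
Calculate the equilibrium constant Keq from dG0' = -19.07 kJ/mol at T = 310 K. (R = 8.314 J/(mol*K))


Keq = exp(-dG0 * 1000 / (R * T))
Keq = exp(-(-19.07) * 1000 / (8.314 * 310))
Keq = 1634.515

1634.515


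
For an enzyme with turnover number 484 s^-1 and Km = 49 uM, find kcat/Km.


Catalytic efficiency = kcat / Km
= 484 / 49
= 9.8776 uM^-1*s^-1

9.8776 uM^-1*s^-1


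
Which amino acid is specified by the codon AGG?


Standard genetic code lookup.
Codon AGG -> Arg

Arg


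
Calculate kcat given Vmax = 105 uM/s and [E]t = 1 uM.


kcat = Vmax / [E]t
kcat = 105 / 1
kcat = 105.0 s^-1

105.0 s^-1


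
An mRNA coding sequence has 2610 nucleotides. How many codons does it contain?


codons = nucleotides / 3
codons = 2610 / 3 = 870

870


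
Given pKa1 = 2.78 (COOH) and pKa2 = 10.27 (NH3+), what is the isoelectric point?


pI = (pKa1 + pKa2) / 2
pI = (2.78 + 10.27) / 2
pI = 6.525

6.525


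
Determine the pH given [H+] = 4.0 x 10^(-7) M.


pH = -log10([H+])
pH = -log10(4.0 x 10^(-7))
pH = 6.3979

6.3979


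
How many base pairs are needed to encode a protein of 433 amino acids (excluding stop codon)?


Each amino acid = 1 codon = 3 bp
bp = 433 * 3 = 1299 bp

1299 bp


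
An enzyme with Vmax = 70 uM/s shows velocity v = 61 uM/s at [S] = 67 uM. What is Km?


Km = [S] * (Vmax - v) / v
Km = 67 * (70 - 61) / 61
Km = 9.8852 uM

9.8852 uM


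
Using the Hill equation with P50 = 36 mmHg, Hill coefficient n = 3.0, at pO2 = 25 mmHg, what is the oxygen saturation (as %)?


Y = pO2^n / (P50^n + pO2^n)
Y = 25^3.0 / (36^3.0 + 25^3.0)
Y = 25.09%

25.09%


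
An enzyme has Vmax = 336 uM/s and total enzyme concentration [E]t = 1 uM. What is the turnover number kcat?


kcat = Vmax / [E]t
kcat = 336 / 1
kcat = 336.0 s^-1

336.0 s^-1


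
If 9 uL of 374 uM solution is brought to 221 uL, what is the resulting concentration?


C2 = C1 * V1 / V2
C2 = 374 * 9 / 221
C2 = 15.2308 uM

15.2308 uM


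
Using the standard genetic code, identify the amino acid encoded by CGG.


Standard genetic code lookup.
Codon CGG -> Arg

Arg


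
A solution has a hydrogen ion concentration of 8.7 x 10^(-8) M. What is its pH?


pH = -log10([H+])
pH = -log10(8.7 x 10^(-8))
pH = 7.0605

7.0605


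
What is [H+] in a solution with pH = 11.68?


[H+] = 10^(-pH)
[H+] = 10^(-11.68)
[H+] = 2.089e-12 M

2.089e-12 M


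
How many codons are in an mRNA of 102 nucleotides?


codons = nucleotides / 3
codons = 102 / 3 = 34

34


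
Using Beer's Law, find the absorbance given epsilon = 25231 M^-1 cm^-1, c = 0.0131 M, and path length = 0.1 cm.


A = epsilon * c * l
A = 25231 * 0.0131 * 0.1
A = 33.0526

33.0526


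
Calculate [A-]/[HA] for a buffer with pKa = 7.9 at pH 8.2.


[A-]/[HA] = 10^(pH - pKa)
= 10^(8.2 - 7.9)
= 1.9953

1.9953


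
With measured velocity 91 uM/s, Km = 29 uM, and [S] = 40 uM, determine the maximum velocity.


Vmax = v * (Km + [S]) / [S]
Vmax = 91 * (29 + 40) / 40
Vmax = 156.975 uM/s

156.975 uM/s
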